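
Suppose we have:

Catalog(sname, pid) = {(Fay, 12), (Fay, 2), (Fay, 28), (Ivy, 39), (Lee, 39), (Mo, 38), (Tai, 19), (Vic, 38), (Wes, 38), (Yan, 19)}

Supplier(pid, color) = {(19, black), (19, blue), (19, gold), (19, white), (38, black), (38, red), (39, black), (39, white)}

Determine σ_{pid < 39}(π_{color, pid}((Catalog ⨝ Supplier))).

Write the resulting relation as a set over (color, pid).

{(black, 19), (black, 38), (blue, 19), (gold, 19), (red, 38), (white, 19)}

Catalog ⋈ Supplier (natural join on pid): {(Ivy, 39, black), (Ivy, 39, white), (Lee, 39, black), (Lee, 39, white), (Mo, 38, black), (Mo, 38, red), (Tai, 19, black), (Tai, 19, blue), (Tai, 19, gold), (Tai, 19, white), (Vic, 38, black), (Vic, 38, red), (Wes, 38, black), (Wes, 38, red), (Yan, 19, black), (Yan, 19, blue), (Yan, 19, gold), (Yan, 19, white)}
Keep only column(s) color, pid (10 duplicate(s) eliminated): {(black, 19), (black, 38), (black, 39), (blue, 19), (gold, 19), (red, 38), (white, 19), (white, 39)}
Filtering on pid < 39 leaves {(black, 19), (black, 38), (blue, 19), (gold, 19), (red, 38), (white, 19)}.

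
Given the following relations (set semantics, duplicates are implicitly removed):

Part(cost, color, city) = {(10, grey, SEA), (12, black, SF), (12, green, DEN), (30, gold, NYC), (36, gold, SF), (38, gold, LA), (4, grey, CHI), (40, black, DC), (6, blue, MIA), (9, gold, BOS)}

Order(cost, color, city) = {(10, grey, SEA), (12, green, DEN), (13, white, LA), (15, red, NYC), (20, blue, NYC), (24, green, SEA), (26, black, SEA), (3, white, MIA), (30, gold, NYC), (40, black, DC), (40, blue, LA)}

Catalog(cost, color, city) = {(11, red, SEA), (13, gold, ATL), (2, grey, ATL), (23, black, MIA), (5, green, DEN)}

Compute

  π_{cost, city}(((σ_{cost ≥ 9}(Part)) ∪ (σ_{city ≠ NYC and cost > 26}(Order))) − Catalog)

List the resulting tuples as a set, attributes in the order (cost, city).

σ[cost ≥ 9]: keep tuples satisfying cost ≥ 9 → {(10, grey, SEA), (12, black, SF), (12, green, DEN), (30, gold, NYC), (36, gold, SF), (38, gold, LA), (40, black, DC), (9, gold, BOS)}
σ[city ≠ NYC and cost > 26]: keep tuples satisfying city ≠ NYC and cost > 26 → {(40, black, DC), (40, blue, LA)}
Union: {(10, grey, SEA), (12, black, SF), (12, green, DEN), (30, gold, NYC), (36, gold, SF), (38, gold, LA), (40, black, DC), (9, gold, BOS)} with {(40, black, DC), (40, blue, LA)} → {(10, grey, SEA), (12, black, SF), (12, green, DEN), (30, gold, NYC), (36, gold, SF), (38, gold, LA), (40, black, DC), (40, blue, LA), (9, gold, BOS)}
Difference: {(10, grey, SEA), (12, black, SF), (12, green, DEN), (30, gold, NYC), (36, gold, SF), (38, gold, LA), (40, black, DC), (40, blue, LA), (9, gold, BOS)} with {(11, red, SEA), (13, gold, ATL), (2, grey, ATL), (23, black, MIA), (5, green, DEN)} → {(10, grey, SEA), (12, black, SF), (12, green, DEN), (30, gold, NYC), (36, gold, SF), (38, gold, LA), (40, black, DC), (40, blue, LA), (9, gold, BOS)}
π[cost, city]: project onto (cost, city) → {(10, SEA), (12, DEN), (12, SF), (30, NYC), (36, SF), (38, LA), (40, DC), (40, LA), (9, BOS)}

{(10, SEA), (12, DEN), (12, SF), (30, NYC), (36, SF), (38, LA), (40, DC), (40, LA), (9, BOS)}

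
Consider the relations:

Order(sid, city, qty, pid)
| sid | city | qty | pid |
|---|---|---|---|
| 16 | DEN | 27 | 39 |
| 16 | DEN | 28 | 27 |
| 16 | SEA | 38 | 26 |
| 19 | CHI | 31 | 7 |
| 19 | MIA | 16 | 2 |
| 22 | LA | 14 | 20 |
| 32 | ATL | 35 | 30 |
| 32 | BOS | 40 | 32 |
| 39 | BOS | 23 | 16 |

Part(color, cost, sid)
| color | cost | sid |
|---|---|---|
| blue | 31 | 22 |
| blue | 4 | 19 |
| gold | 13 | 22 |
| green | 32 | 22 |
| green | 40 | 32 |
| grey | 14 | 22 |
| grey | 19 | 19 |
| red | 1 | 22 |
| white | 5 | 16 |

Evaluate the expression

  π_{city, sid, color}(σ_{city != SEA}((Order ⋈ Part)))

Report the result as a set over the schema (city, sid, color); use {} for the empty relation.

Natural join on sid: {(16, DEN, 27, 39, white, 5), (16, DEN, 28, 27, white, 5), (16, SEA, 38, 26, white, 5), (19, CHI, 31, 7, blue, 4), (19, CHI, 31, 7, grey, 19), (19, MIA, 16, 2, blue, 4), (19, MIA, 16, 2, grey, 19), (22, LA, 14, 20, blue, 31), (22, LA, 14, 20, gold, 13), (22, LA, 14, 20, green, 32), (22, LA, 14, 20, grey, 14), (22, LA, 14, 20, red, 1), (32, ATL, 35, 30, green, 40), (32, BOS, 40, 32, green, 40)}
Filtering on city != SEA leaves {(16, DEN, 27, 39, white, 5), (16, DEN, 28, 27, white, 5), (19, CHI, 31, 7, blue, 4), (19, CHI, 31, 7, grey, 19), (19, MIA, 16, 2, blue, 4), (19, MIA, 16, 2, grey, 19), (22, LA, 14, 20, blue, 31), (22, LA, 14, 20, gold, 13), (22, LA, 14, 20, green, 32), (22, LA, 14, 20, grey, 14), (22, LA, 14, 20, red, 1), (32, ATL, 35, 30, green, 40), (32, BOS, 40, 32, green, 40)}.
π[city, sid, color]: project onto (city, sid, color) (1 duplicate(s) eliminated) → {(ATL, 32, green), (BOS, 32, green), (CHI, 19, blue), (CHI, 19, grey), (DEN, 16, white), (LA, 22, blue), (LA, 22, gold), (LA, 22, green), (LA, 22, grey), (LA, 22, red), (MIA, 19, blue), (MIA, 19, grey)}

{(ATL, 32, green), (BOS, 32, green), (CHI, 19, blue), (CHI, 19, grey), (DEN, 16, white), (LA, 22, blue), (LA, 22, gold), (LA, 22, green), (LA, 22, grey), (LA, 22, red), (MIA, 19, blue), (MIA, 19, grey)}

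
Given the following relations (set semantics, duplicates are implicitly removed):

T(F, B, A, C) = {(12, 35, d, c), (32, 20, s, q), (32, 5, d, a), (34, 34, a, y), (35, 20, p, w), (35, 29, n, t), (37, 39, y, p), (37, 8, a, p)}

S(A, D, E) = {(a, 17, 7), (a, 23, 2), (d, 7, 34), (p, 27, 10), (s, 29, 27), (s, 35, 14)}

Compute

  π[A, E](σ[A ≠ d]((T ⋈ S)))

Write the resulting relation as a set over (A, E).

Joining T and S on A yields {(12, 35, d, c, 7, 34), (32, 20, s, q, 29, 27), (32, 20, s, q, 35, 14), (32, 5, d, a, 7, 34), (34, 34, a, y, 17, 7), (34, 34, a, y, 23, 2), (35, 20, p, w, 27, 10), (37, 8, a, p, 17, 7), (37, 8, a, p, 23, 2)}.
Apply σ_{A ≠ d}; surviving tuples: {(32, 20, s, q, 29, 27), (32, 20, s, q, 35, 14), (34, 34, a, y, 17, 7), (34, 34, a, y, 23, 2), (35, 20, p, w, 27, 10), (37, 8, a, p, 17, 7), (37, 8, a, p, 23, 2)}
Projecting to A, E (2 duplicate(s) eliminated): {(a, 2), (a, 7), (p, 10), (s, 14), (s, 27)}

{(a, 2), (a, 7), (p, 10), (s, 14), (s, 27)}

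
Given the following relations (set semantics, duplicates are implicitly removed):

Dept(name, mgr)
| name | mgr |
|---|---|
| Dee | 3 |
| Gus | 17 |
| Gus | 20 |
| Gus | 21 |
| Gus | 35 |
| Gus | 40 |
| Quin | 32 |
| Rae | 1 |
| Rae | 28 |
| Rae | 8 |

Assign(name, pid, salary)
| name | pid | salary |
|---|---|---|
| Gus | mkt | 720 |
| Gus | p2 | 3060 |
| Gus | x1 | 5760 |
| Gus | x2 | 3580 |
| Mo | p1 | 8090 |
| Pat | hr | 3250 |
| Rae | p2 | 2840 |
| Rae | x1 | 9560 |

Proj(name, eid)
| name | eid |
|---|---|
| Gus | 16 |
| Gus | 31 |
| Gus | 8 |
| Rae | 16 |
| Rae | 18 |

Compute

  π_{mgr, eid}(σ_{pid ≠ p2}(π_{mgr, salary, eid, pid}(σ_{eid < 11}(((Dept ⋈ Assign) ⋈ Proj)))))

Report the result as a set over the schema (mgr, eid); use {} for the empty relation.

{(17, 8), (20, 8), (21, 8), (35, 8), (40, 8)}

Joining Dept and Assign on name yields {(Gus, 17, mkt, 720), (Gus, 17, p2, 3060), (Gus, 17, x1, 5760), (Gus, 17, x2, 3580), (Gus, 20, mkt, 720), (Gus, 20, p2, 3060), (Gus, 20, x1, 5760), (Gus, 20, x2, 3580), (Gus, 21, mkt, 720), (Gus, 21, p2, 3060), (Gus, 21, x1, 5760), (Gus, 21, x2, 3580), (Gus, 35, mkt, 720), (Gus, 35, p2, 3060), (Gus, 35, x1, 5760), (Gus, 35, x2, 3580), (Gus, 40, mkt, 720), (Gus, 40, p2, 3060), (Gus, 40, x1, 5760), (Gus, 40, x2, 3580), (Rae, 1, p2, 2840), (Rae, 1, x1, 9560), (Rae, 28, p2, 2840), (Rae, 28, x1, 9560), (Rae, 8, p2, 2840), (Rae, 8, x1, 9560)}.
Joining (Dept ⋈ Assign) and Proj on name yields {(Gus, 17, mkt, 720, 16), (Gus, 17, mkt, 720, 31), (Gus, 17, mkt, 720, 8), (Gus, 17, p2, 3060, 16), (Gus, 17, p2, 3060, 31), (Gus, 17, p2, 3060, 8), (Gus, 17, x1, 5760, 16), (Gus, 17, x1, 5760, 31), (Gus, 17, x1, 5760, 8), (Gus, 17, x2, 3580, 16), (Gus, 17, x2, 3580, 31), (Gus, 17, x2, 3580, 8), (Gus, 20, mkt, 720, 16), (Gus, 20, mkt, 720, 31), (Gus, 20, mkt, 720, 8), (Gus, 20, p2, 3060, 16), (Gus, 20, p2, 3060, 31), (Gus, 20, p2, 3060, 8), (Gus, 20, x1, 5760, 16), (Gus, 20, x1, 5760, 31), (Gus, 20, x1, 5760, 8), (Gus, 20, x2, 3580, 16), (Gus, 20, x2, 3580, 31), (Gus, 20, x2, 3580, 8), (Gus, 21, mkt, 720, 16), (Gus, 21, mkt, 720, 31), (Gus, 21, mkt, 720, 8), (Gus, 21, p2, 3060, 16), (Gus, 21, p2, 3060, 31), (Gus, 21, p2, 3060, 8), (Gus, 21, x1, 5760, 16), (Gus, 21, x1, 5760, 31), (Gus, 21, x1, 5760, 8), (Gus, 21, x2, 3580, 16), (Gus, 21, x2, 3580, 31), (Gus, 21, x2, 3580, 8), (Gus, 35, mkt, 720, 16), (Gus, 35, mkt, 720, 31), (Gus, 35, mkt, 720, 8), (Gus, 35, p2, 3060, 16), (Gus, 35, p2, 3060, 31), (Gus, 35, p2, 3060, 8), (Gus, 35, x1, 5760, 16), (Gus, 35, x1, 5760, 31), (Gus, 35, x1, 5760, 8), (Gus, 35, x2, 3580, 16), (Gus, 35, x2, 3580, 31), (Gus, 35, x2, 3580, 8), (Gus, 40, mkt, 720, 16), (Gus, 40, mkt, 720, 31), (Gus, 40, mkt, 720, 8), (Gus, 40, p2, 3060, 16), (Gus, 40, p2, 3060, 31), (Gus, 40, p2, 3060, 8), (Gus, 40, x1, 5760, 16), (Gus, 40, x1, 5760, 31), (Gus, 40, x1, 5760, 8), (Gus, 40, x2, 3580, 16), (Gus, 40, x2, 3580, 31), (Gus, 40, x2, 3580, 8), (Rae, 1, p2, 2840, 16), (Rae, 1, p2, 2840, 18), (Rae, 1, x1, 9560, 16), (Rae, 1, x1, 9560, 18), (Rae, 28, p2, 2840, 16), (Rae, 28, p2, 2840, 18), (Rae, 28, x1, 9560, 16), (Rae, 28, x1, 9560, 18), (Rae, 8, p2, 2840, 16), (Rae, 8, p2, 2840, 18), (Rae, 8, x1, 9560, 16), (Rae, 8, x1, 9560, 18)}.
σ[eid < 11]: keep tuples satisfying eid < 11 → {(Gus, 17, mkt, 720, 8), (Gus, 17, p2, 3060, 8), (Gus, 17, x1, 5760, 8), (Gus, 17, x2, 3580, 8), (Gus, 20, mkt, 720, 8), (Gus, 20, p2, 3060, 8), (Gus, 20, x1, 5760, 8), (Gus, 20, x2, 3580, 8), (Gus, 21, mkt, 720, 8), (Gus, 21, p2, 3060, 8), (Gus, 21, x1, 5760, 8), (Gus, 21, x2, 3580, 8), (Gus, 35, mkt, 720, 8), (Gus, 35, p2, 3060, 8), (Gus, 35, x1, 5760, 8), (Gus, 35, x2, 3580, 8), (Gus, 40, mkt, 720, 8), (Gus, 40, p2, 3060, 8), (Gus, 40, x1, 5760, 8), (Gus, 40, x2, 3580, 8)}
Keep only column(s) mgr, salary, eid, pid: {(17, 3060, 8, p2), (17, 3580, 8, x2), (17, 5760, 8, x1), (17, 720, 8, mkt), (20, 3060, 8, p2), (20, 3580, 8, x2), (20, 5760, 8, x1), (20, 720, 8, mkt), (21, 3060, 8, p2), (21, 3580, 8, x2), (21, 5760, 8, x1), (21, 720, 8, mkt), (35, 3060, 8, p2), (35, 3580, 8, x2), (35, 5760, 8, x1), (35, 720, 8, mkt), (40, 3060, 8, p2), (40, 3580, 8, x2), (40, 5760, 8, x1), (40, 720, 8, mkt)}
σ[pid ≠ p2]: keep tuples satisfying pid ≠ p2 → {(17, 3580, 8, x2), (17, 5760, 8, x1), (17, 720, 8, mkt), (20, 3580, 8, x2), (20, 5760, 8, x1), (20, 720, 8, mkt), (21, 3580, 8, x2), (21, 5760, 8, x1), (21, 720, 8, mkt), (35, 3580, 8, x2), (35, 5760, 8, x1), (35, 720, 8, mkt), (40, 3580, 8, x2), (40, 5760, 8, x1), (40, 720, 8, mkt)}
Keep only column(s) mgr, eid (10 duplicate(s) eliminated): {(17, 8), (20, 8), (21, 8), (35, 8), (40, 8)}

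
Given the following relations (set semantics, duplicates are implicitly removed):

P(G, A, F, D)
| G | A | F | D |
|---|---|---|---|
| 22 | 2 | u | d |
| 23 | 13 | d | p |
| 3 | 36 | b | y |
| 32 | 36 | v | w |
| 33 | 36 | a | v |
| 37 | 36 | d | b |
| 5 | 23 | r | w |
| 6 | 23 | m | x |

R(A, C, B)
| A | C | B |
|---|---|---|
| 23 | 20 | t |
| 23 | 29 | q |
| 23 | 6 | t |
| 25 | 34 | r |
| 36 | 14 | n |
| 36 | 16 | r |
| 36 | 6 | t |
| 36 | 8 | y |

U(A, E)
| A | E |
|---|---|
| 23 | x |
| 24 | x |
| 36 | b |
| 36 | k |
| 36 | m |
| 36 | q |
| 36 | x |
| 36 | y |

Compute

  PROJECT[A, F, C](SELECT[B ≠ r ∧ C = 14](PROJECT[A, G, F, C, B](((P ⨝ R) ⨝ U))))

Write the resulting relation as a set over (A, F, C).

{(36, a, 14), (36, b, 14), (36, d, 14), (36, v, 14)}

Natural join on A: {(3, 36, b, y, 14, n), (3, 36, b, y, 16, r), (3, 36, b, y, 6, t), (3, 36, b, y, 8, y), (32, 36, v, w, 14, n), (32, 36, v, w, 16, r), (32, 36, v, w, 6, t), (32, 36, v, w, 8, y), (33, 36, a, v, 14, n), (33, 36, a, v, 16, r), (33, 36, a, v, 6, t), (33, 36, a, v, 8, y), (37, 36, d, b, 14, n), (37, 36, d, b, 16, r), (37, 36, d, b, 6, t), (37, 36, d, b, 8, y), (5, 23, r, w, 20, t), (5, 23, r, w, 29, q), (5, 23, r, w, 6, t), (6, 23, m, x, 20, t), (6, 23, m, x, 29, q), (6, 23, m, x, 6, t)}
Natural join on A: {(3, 36, b, y, 14, n, b), (3, 36, b, y, 14, n, k), (3, 36, b, y, 14, n, m), (3, 36, b, y, 14, n, q), (3, 36, b, y, 14, n, x), (3, 36, b, y, 14, n, y), (3, 36, b, y, 16, r, b), (3, 36, b, y, 16, r, k), (3, 36, b, y, 16, r, m), (3, 36, b, y, 16, r, q), (3, 36, b, y, 16, r, x), (3, 36, b, y, 16, r, y), (3, 36, b, y, 6, t, b), (3, 36, b, y, 6, t, k), (3, 36, b, y, 6, t, m), (3, 36, b, y, 6, t, q), (3, 36, b, y, 6, t, x), (3, 36, b, y, 6, t, y), (3, 36, b, y, 8, y, b), (3, 36, b, y, 8, y, k), (3, 36, b, y, 8, y, m), (3, 36, b, y, 8, y, q), (3, 36, b, y, 8, y, x), (3, 36, b, y, 8, y, y), (32, 36, v, w, 14, n, b), (32, 36, v, w, 14, n, k), (32, 36, v, w, 14, n, m), (32, 36, v, w, 14, n, q), (32, 36, v, w, 14, n, x), (32, 36, v, w, 14, n, y), (32, 36, v, w, 16, r, b), (32, 36, v, w, 16, r, k), (32, 36, v, w, 16, r, m), (32, 36, v, w, 16, r, q), (32, 36, v, w, 16, r, x), (32, 36, v, w, 16, r, y), (32, 36, v, w, 6, t, b), (32, 36, v, w, 6, t, k), (32, 36, v, w, 6, t, m), (32, 36, v, w, 6, t, q), (32, 36, v, w, 6, t, x), (32, 36, v, w, 6, t, y), (32, 36, v, w, 8, y, b), (32, 36, v, w, 8, y, k), (32, 36, v, w, 8, y, m), (32, 36, v, w, 8, y, q), (32, 36, v, w, 8, y, x), (32, 36, v, w, 8, y, y), (33, 36, a, v, 14, n, b), (33, 36, a, v, 14, n, k), (33, 36, a, v, 14, n, m), (33, 36, a, v, 14, n, q), (33, 36, a, v, 14, n, x), (33, 36, a, v, 14, n, y), (33, 36, a, v, 16, r, b), (33, 36, a, v, 16, r, k), (33, 36, a, v, 16, r, m), (33, 36, a, v, 16, r, q), (33, 36, a, v, 16, r, x), (33, 36, a, v, 16, r, y), (33, 36, a, v, 6, t, b), (33, 36, a, v, 6, t, k), (33, 36, a, v, 6, t, m), (33, 36, a, v, 6, t, q), (33, 36, a, v, 6, t, x), (33, 36, a, v, 6, t, y), (33, 36, a, v, 8, y, b), (33, 36, a, v, 8, y, k), (33, 36, a, v, 8, y, m), (33, 36, a, v, 8, y, q), (33, 36, a, v, 8, y, x), (33, 36, a, v, 8, y, y), (37, 36, d, b, 14, n, b), (37, 36, d, b, 14, n, k), (37, 36, d, b, 14, n, m), (37, 36, d, b, 14, n, q), (37, 36, d, b, 14, n, x), (37, 36, d, b, 14, n, y), (37, 36, d, b, 16, r, b), (37, 36, d, b, 16, r, k), (37, 36, d, b, 16, r, m), (37, 36, d, b, 16, r, q), (37, 36, d, b, 16, r, x), (37, 36, d, b, 16, r, y), (37, 36, d, b, 6, t, b), (37, 36, d, b, 6, t, k), (37, 36, d, b, 6, t, m), (37, 36, d, b, 6, t, q), (37, 36, d, b, 6, t, x), (37, 36, d, b, 6, t, y), (37, 36, d, b, 8, y, b), (37, 36, d, b, 8, y, k), (37, 36, d, b, 8, y, m), (37, 36, d, b, 8, y, q), (37, 36, d, b, 8, y, x), (37, 36, d, b, 8, y, y), (5, 23, r, w, 20, t, x), (5, 23, r, w, 29, q, x), (5, 23, r, w, 6, t, x), (6, 23, m, x, 20, t, x), (6, 23, m, x, 29, q, x), (6, 23, m, x, 6, t, x)}
Projecting to A, G, F, C, B (80 duplicate(s) eliminated): {(23, 5, r, 20, t), (23, 5, r, 29, q), (23, 5, r, 6, t), (23, 6, m, 20, t), (23, 6, m, 29, q), (23, 6, m, 6, t), (36, 3, b, 14, n), (36, 3, b, 16, r), (36, 3, b, 6, t), (36, 3, b, 8, y), (36, 32, v, 14, n), (36, 32, v, 16, r), (36, 32, v, 6, t), (36, 32, v, 8, y), (36, 33, a, 14, n), (36, 33, a, 16, r), (36, 33, a, 6, t), (36, 33, a, 8, y), (36, 37, d, 14, n), (36, 37, d, 16, r), (36, 37, d, 6, t), (36, 37, d, 8, y)}
σ[B ≠ r ∧ C = 14]: keep tuples satisfying B ≠ r ∧ C = 14 → {(36, 3, b, 14, n), (36, 32, v, 14, n), (36, 33, a, 14, n), (36, 37, d, 14, n)}
Projecting to A, F, C: {(36, a, 14), (36, b, 14), (36, d, 14), (36, v, 14)}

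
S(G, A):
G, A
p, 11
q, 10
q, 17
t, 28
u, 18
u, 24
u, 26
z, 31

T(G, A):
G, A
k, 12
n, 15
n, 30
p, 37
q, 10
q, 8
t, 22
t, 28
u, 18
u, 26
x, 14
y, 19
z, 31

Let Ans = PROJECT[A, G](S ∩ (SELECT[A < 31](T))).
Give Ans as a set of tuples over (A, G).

Filtering on A < 31 leaves {(k, 12), (n, 15), (n, 30), (q, 10), (q, 8), (t, 22), (t, 28), (u, 18), (u, 26), (x, 14), (y, 19)}.
Set intersection of the two operands is {(q, 10), (t, 28), (u, 18), (u, 26)}.
Projecting to A, G: {(10, q), (18, u), (26, u), (28, t)}

{(10, q), (18, u), (26, u), (28, t)}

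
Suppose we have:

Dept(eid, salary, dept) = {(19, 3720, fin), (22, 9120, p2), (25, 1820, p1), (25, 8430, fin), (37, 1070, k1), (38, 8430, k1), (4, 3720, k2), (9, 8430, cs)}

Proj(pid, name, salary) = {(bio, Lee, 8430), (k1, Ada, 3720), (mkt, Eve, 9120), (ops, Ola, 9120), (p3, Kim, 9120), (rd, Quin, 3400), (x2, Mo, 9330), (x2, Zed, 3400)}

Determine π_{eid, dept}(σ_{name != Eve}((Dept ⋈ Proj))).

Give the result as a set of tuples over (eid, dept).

{(19, fin), (22, p2), (25, fin), (38, k1), (4, k2), (9, cs)}

Natural join on salary: {(19, 3720, fin, k1, Ada), (22, 9120, p2, mkt, Eve), (22, 9120, p2, ops, Ola), (22, 9120, p2, p3, Kim), (25, 8430, fin, bio, Lee), (38, 8430, k1, bio, Lee), (4, 3720, k2, k1, Ada), (9, 8430, cs, bio, Lee)}
σ[name != Eve]: keep tuples satisfying name != Eve → {(19, 3720, fin, k1, Ada), (22, 9120, p2, ops, Ola), (22, 9120, p2, p3, Kim), (25, 8430, fin, bio, Lee), (38, 8430, k1, bio, Lee), (4, 3720, k2, k1, Ada), (9, 8430, cs, bio, Lee)}
Projecting to eid, dept (1 duplicate(s) eliminated): {(19, fin), (22, p2), (25, fin), (38, k1), (4, k2), (9, cs)}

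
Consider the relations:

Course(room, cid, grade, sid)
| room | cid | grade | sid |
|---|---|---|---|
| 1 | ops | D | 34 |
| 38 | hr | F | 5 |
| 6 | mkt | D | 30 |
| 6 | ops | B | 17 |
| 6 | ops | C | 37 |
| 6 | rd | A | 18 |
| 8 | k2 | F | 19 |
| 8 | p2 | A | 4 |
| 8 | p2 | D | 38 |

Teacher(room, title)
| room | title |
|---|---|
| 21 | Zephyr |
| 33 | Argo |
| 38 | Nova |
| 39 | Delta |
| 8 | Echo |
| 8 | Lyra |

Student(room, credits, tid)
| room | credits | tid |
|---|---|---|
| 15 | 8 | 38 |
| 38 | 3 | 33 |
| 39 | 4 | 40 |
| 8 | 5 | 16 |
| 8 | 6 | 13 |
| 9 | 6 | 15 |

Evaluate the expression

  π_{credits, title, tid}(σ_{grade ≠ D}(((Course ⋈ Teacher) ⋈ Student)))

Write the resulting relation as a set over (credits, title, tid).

Course ⋈ Teacher (natural join on room): {(38, hr, F, 5, Nova), (8, k2, F, 19, Echo), (8, k2, F, 19, Lyra), (8, p2, A, 4, Echo), (8, p2, A, 4, Lyra), (8, p2, D, 38, Echo), (8, p2, D, 38, Lyra)}
(Course ⋈ Teacher) ⋈ Student (natural join on room): {(38, hr, F, 5, Nova, 3, 33), (8, k2, F, 19, Echo, 5, 16), (8, k2, F, 19, Echo, 6, 13), (8, k2, F, 19, Lyra, 5, 16), (8, k2, F, 19, Lyra, 6, 13), (8, p2, A, 4, Echo, 5, 16), (8, p2, A, 4, Echo, 6, 13), (8, p2, A, 4, Lyra, 5, 16), (8, p2, A, 4, Lyra, 6, 13), (8, p2, D, 38, Echo, 5, 16), (8, p2, D, 38, Echo, 6, 13), (8, p2, D, 38, Lyra, 5, 16), (8, p2, D, 38, Lyra, 6, 13)}
Apply σ_{grade ≠ D}; surviving tuples: {(38, hr, F, 5, Nova, 3, 33), (8, k2, F, 19, Echo, 5, 16), (8, k2, F, 19, Echo, 6, 13), (8, k2, F, 19, Lyra, 5, 16), (8, k2, F, 19, Lyra, 6, 13), (8, p2, A, 4, Echo, 5, 16), (8, p2, A, 4, Echo, 6, 13), (8, p2, A, 4, Lyra, 5, 16), (8, p2, A, 4, Lyra, 6, 13)}
π_{credits, title, tid} gives {(3, Nova, 33), (5, Echo, 16), (5, Lyra, 16), (6, Echo, 13), (6, Lyra, 13)} (4 duplicate(s) eliminated).

{(3, Nova, 33), (5, Echo, 16), (5, Lyra, 16), (6, Echo, 13), (6, Lyra, 13)}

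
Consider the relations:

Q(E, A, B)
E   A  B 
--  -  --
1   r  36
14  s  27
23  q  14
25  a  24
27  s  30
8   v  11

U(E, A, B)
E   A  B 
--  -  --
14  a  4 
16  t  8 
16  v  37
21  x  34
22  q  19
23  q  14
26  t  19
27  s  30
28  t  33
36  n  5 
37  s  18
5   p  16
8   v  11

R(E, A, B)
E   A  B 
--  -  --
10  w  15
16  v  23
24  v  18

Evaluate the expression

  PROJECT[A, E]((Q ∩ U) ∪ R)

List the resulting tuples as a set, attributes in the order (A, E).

{(q, 23), (s, 27), (v, 16), (v, 24), (v, 8), (w, 10)}

Set intersection of the two operands is {(23, q, 14), (27, s, 30), (8, v, 11)}.
Set union of the two operands is {(10, w, 15), (16, v, 23), (23, q, 14), (24, v, 18), (27, s, 30), (8, v, 11)}.
Projecting to A, E: {(q, 23), (s, 27), (v, 16), (v, 24), (v, 8), (w, 10)}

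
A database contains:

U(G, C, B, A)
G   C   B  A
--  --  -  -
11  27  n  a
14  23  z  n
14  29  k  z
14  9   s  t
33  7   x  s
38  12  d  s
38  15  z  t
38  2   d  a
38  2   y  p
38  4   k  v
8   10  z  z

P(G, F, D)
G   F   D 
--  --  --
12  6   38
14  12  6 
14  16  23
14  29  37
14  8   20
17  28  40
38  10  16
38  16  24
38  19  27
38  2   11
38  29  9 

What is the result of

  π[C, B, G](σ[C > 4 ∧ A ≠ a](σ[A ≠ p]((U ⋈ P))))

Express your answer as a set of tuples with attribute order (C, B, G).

{(12, d, 38), (15, z, 38), (23, z, 14), (29, k, 14), (9, s, 14)}

Natural join on G: {(14, 23, z, n, 12, 6), (14, 23, z, n, 16, 23), (14, 23, z, n, 29, 37), (14, 23, z, n, 8, 20), (14, 29, k, z, 12, 6), (14, 29, k, z, 16, 23), (14, 29, k, z, 29, 37), (14, 29, k, z, 8, 20), (14, 9, s, t, 12, 6), (14, 9, s, t, 16, 23), (14, 9, s, t, 29, 37), (14, 9, s, t, 8, 20), (38, 12, d, s, 10, 16), (38, 12, d, s, 16, 24), (38, 12, d, s, 19, 27), (38, 12, d, s, 2, 11), (38, 12, d, s, 29, 9), (38, 15, z, t, 10, 16), (38, 15, z, t, 16, 24), (38, 15, z, t, 19, 27), (38, 15, z, t, 2, 11), (38, 15, z, t, 29, 9), (38, 2, d, a, 10, 16), (38, 2, d, a, 16, 24), (38, 2, d, a, 19, 27), (38, 2, d, a, 2, 11), (38, 2, d, a, 29, 9), (38, 2, y, p, 10, 16), (38, 2, y, p, 16, 24), (38, 2, y, p, 19, 27), (38, 2, y, p, 2, 11), (38, 2, y, p, 29, 9), (38, 4, k, v, 10, 16), (38, 4, k, v, 16, 24), (38, 4, k, v, 19, 27), (38, 4, k, v, 2, 11), (38, 4, k, v, 29, 9)}
Apply σ_{A ≠ p}; surviving tuples: {(14, 23, z, n, 12, 6), (14, 23, z, n, 16, 23), (14, 23, z, n, 29, 37), (14, 23, z, n, 8, 20), (14, 29, k, z, 12, 6), (14, 29, k, z, 16, 23), (14, 29, k, z, 29, 37), (14, 29, k, z, 8, 20), (14, 9, s, t, 12, 6), (14, 9, s, t, 16, 23), (14, 9, s, t, 29, 37), (14, 9, s, t, 8, 20), (38, 12, d, s, 10, 16), (38, 12, d, s, 16, 24), (38, 12, d, s, 19, 27), (38, 12, d, s, 2, 11), (38, 12, d, s, 29, 9), (38, 15, z, t, 10, 16), (38, 15, z, t, 16, 24), (38, 15, z, t, 19, 27), (38, 15, z, t, 2, 11), (38, 15, z, t, 29, 9), (38, 2, d, a, 10, 16), (38, 2, d, a, 16, 24), (38, 2, d, a, 19, 27), (38, 2, d, a, 2, 11), (38, 2, d, a, 29, 9), (38, 4, k, v, 10, 16), (38, 4, k, v, 16, 24), (38, 4, k, v, 19, 27), (38, 4, k, v, 2, 11), (38, 4, k, v, 29, 9)}
Apply σ_{C > 4 ∧ A ≠ a}; surviving tuples: {(14, 23, z, n, 12, 6), (14, 23, z, n, 16, 23), (14, 23, z, n, 29, 37), (14, 23, z, n, 8, 20), (14, 29, k, z, 12, 6), (14, 29, k, z, 16, 23), (14, 29, k, z, 29, 37), (14, 29, k, z, 8, 20), (14, 9, s, t, 12, 6), (14, 9, s, t, 16, 23), (14, 9, s, t, 29, 37), (14, 9, s, t, 8, 20), (38, 12, d, s, 10, 16), (38, 12, d, s, 16, 24), (38, 12, d, s, 19, 27), (38, 12, d, s, 2, 11), (38, 12, d, s, 29, 9), (38, 15, z, t, 10, 16), (38, 15, z, t, 16, 24), (38, 15, z, t, 19, 27), (38, 15, z, t, 2, 11), (38, 15, z, t, 29, 9)}
Keep only column(s) C, B, G (17 duplicate(s) eliminated): {(12, d, 38), (15, z, 38), (23, z, 14), (29, k, 14), (9, s, 14)}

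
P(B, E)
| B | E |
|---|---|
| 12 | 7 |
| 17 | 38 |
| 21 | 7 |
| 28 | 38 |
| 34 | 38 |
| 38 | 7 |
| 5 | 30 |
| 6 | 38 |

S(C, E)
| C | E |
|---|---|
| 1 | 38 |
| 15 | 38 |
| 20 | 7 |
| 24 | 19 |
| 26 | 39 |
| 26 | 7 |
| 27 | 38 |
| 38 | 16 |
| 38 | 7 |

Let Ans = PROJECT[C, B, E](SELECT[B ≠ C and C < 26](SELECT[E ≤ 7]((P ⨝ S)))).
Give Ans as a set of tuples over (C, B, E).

P ⋈ S (natural join on E): {(12, 7, 20), (12, 7, 26), (12, 7, 38), (17, 38, 1), (17, 38, 15), (17, 38, 27), (21, 7, 20), (21, 7, 26), (21, 7, 38), (28, 38, 1), (28, 38, 15), (28, 38, 27), (34, 38, 1), (34, 38, 15), (34, 38, 27), (38, 7, 20), (38, 7, 26), (38, 7, 38), (6, 38, 1), (6, 38, 15), (6, 38, 27)}
Filtering on E ≤ 7 leaves {(12, 7, 20), (12, 7, 26), (12, 7, 38), (21, 7, 20), (21, 7, 26), (21, 7, 38), (38, 7, 20), (38, 7, 26), (38, 7, 38)}.
Filtering on B ≠ C and C < 26 leaves {(12, 7, 20), (21, 7, 20), (38, 7, 20)}.
Projecting to C, B, E: {(20, 12, 7), (20, 21, 7), (20, 38, 7)}

{(20, 12, 7), (20, 21, 7), (20, 38, 7)}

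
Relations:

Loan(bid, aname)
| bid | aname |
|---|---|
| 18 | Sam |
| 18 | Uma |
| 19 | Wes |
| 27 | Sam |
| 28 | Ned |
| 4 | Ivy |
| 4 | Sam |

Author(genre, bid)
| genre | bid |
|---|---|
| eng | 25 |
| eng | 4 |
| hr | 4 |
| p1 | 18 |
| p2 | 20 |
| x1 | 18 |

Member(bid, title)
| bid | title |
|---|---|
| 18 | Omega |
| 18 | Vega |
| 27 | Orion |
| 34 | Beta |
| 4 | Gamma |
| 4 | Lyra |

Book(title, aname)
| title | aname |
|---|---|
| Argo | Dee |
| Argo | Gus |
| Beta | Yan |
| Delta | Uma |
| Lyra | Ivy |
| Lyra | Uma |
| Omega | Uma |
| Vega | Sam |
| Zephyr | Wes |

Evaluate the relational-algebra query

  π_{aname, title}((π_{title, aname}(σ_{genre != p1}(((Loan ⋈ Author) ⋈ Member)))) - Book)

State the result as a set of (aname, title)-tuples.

Joining Loan and Author on bid yields {(18, Sam, p1), (18, Sam, x1), (18, Uma, p1), (18, Uma, x1), (4, Ivy, eng), (4, Ivy, hr), (4, Sam, eng), (4, Sam, hr)}.
Joining (Loan ⋈ Author) and Member on bid yields {(18, Sam, p1, Omega), (18, Sam, p1, Vega), (18, Sam, x1, Omega), (18, Sam, x1, Vega), (18, Uma, p1, Omega), (18, Uma, p1, Vega), (18, Uma, x1, Omega), (18, Uma, x1, Vega), (4, Ivy, eng, Gamma), (4, Ivy, eng, Lyra), (4, Ivy, hr, Gamma), (4, Ivy, hr, Lyra), (4, Sam, eng, Gamma), (4, Sam, eng, Lyra), (4, Sam, hr, Gamma), (4, Sam, hr, Lyra)}.
Selection genre != p1: {(18, Sam, x1, Omega), (18, Sam, x1, Vega), (18, Uma, x1, Omega), (18, Uma, x1, Vega), (4, Ivy, eng, Gamma), (4, Ivy, eng, Lyra), (4, Ivy, hr, Gamma), (4, Ivy, hr, Lyra), (4, Sam, eng, Gamma), (4, Sam, eng, Lyra), (4, Sam, hr, Gamma), (4, Sam, hr, Lyra)}
π[title, aname]: project onto (title, aname) (4 duplicate(s) eliminated) → {(Gamma, Ivy), (Gamma, Sam), (Lyra, Ivy), (Lyra, Sam), (Omega, Sam), (Omega, Uma), (Vega, Sam), (Vega, Uma)}
Taking the difference: {(Gamma, Ivy), (Gamma, Sam), (Lyra, Sam), (Omega, Sam), (Vega, Uma)}
π[aname, title]: project onto (aname, title) → {(Ivy, Gamma), (Sam, Gamma), (Sam, Lyra), (Sam, Omega), (Uma, Vega)}

{(Ivy, Gamma), (Sam, Gamma), (Sam, Lyra), (Sam, Omega), (Uma, Vega)}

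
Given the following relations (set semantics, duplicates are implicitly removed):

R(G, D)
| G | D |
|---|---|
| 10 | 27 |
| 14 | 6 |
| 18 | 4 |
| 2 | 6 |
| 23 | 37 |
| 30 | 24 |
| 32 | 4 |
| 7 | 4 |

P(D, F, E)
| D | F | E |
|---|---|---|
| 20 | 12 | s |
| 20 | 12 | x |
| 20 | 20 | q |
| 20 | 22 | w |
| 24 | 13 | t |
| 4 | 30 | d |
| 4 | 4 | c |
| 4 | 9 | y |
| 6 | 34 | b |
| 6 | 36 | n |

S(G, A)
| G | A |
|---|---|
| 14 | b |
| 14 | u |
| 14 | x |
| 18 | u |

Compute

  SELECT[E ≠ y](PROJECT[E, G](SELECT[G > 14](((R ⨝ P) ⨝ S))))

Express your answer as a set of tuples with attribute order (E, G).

{(c, 18), (d, 18)}

R ⋈ P (natural join on D): {(14, 6, 34, b), (14, 6, 36, n), (18, 4, 30, d), (18, 4, 4, c), (18, 4, 9, y), (2, 6, 34, b), (2, 6, 36, n), (30, 24, 13, t), (32, 4, 30, d), (32, 4, 4, c), (32, 4, 9, y), (7, 4, 30, d), (7, 4, 4, c), (7, 4, 9, y)}
(R ⨝ P) ⋈ S (natural join on G): {(14, 6, 34, b, b), (14, 6, 34, b, u), (14, 6, 34, b, x), (14, 6, 36, n, b), (14, 6, 36, n, u), (14, 6, 36, n, x), (18, 4, 30, d, u), (18, 4, 4, c, u), (18, 4, 9, y, u)}
σ[G > 14]: keep tuples satisfying G > 14 → {(18, 4, 30, d, u), (18, 4, 4, c, u), (18, 4, 9, y, u)}
Projecting to E, G: {(c, 18), (d, 18), (y, 18)}
σ[E ≠ y]: keep tuples satisfying E ≠ y → {(c, 18), (d, 18)}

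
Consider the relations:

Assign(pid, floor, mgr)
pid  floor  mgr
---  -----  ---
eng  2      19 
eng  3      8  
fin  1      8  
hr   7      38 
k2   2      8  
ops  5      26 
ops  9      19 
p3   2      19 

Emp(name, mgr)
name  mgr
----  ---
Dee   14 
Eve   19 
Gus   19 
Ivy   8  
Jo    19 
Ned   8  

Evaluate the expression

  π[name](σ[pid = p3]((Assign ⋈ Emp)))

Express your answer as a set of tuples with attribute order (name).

Natural join on mgr: {(eng, 2, 19, Eve), (eng, 2, 19, Gus), (eng, 2, 19, Jo), (eng, 3, 8, Ivy), (eng, 3, 8, Ned), (fin, 1, 8, Ivy), (fin, 1, 8, Ned), (k2, 2, 8, Ivy), (k2, 2, 8, Ned), (ops, 9, 19, Eve), (ops, 9, 19, Gus), (ops, 9, 19, Jo), (p3, 2, 19, Eve), (p3, 2, 19, Gus), (p3, 2, 19, Jo)}
Filtering on pid = p3 leaves {(p3, 2, 19, Eve), (p3, 2, 19, Gus), (p3, 2, 19, Jo)}.
π[name]: project onto (name) → {Eve, Gus, Jo}

{Eve, Gus, Jo}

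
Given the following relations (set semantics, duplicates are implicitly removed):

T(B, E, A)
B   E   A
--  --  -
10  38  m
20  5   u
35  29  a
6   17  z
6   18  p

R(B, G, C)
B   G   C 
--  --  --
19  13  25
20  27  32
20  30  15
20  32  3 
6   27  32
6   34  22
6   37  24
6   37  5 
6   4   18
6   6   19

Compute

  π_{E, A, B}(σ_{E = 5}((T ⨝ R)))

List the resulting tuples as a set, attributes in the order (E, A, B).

{(5, u, 20)}

Natural join on B: {(20, 5, u, 27, 32), (20, 5, u, 30, 15), (20, 5, u, 32, 3), (6, 17, z, 27, 32), (6, 17, z, 34, 22), (6, 17, z, 37, 24), (6, 17, z, 37, 5), (6, 17, z, 4, 18), (6, 17, z, 6, 19), (6, 18, p, 27, 32), (6, 18, p, 34, 22), (6, 18, p, 37, 24), (6, 18, p, 37, 5), (6, 18, p, 4, 18), (6, 18, p, 6, 19)}
Filtering on E = 5 leaves {(20, 5, u, 27, 32), (20, 5, u, 30, 15), (20, 5, u, 32, 3)}.
π[E, A, B]: project onto (E, A, B) (2 duplicate(s) eliminated) → {(5, u, 20)}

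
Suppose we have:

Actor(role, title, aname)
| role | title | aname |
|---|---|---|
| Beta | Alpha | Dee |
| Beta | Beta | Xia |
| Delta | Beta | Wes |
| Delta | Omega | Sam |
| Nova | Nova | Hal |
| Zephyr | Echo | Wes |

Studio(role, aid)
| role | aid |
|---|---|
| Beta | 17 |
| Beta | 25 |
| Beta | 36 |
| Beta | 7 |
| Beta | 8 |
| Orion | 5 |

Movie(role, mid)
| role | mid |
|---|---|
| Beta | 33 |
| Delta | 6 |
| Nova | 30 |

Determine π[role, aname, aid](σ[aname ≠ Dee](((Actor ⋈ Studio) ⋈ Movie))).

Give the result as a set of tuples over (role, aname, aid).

{(Beta, Xia, 17), (Beta, Xia, 25), (Beta, Xia, 36), (Beta, Xia, 7), (Beta, Xia, 8)}

Natural join on role: {(Beta, Alpha, Dee, 17), (Beta, Alpha, Dee, 25), (Beta, Alpha, Dee, 36), (Beta, Alpha, Dee, 7), (Beta, Alpha, Dee, 8), (Beta, Beta, Xia, 17), (Beta, Beta, Xia, 25), (Beta, Beta, Xia, 36), (Beta, Beta, Xia, 7), (Beta, Beta, Xia, 8)}
Natural join on role: {(Beta, Alpha, Dee, 17, 33), (Beta, Alpha, Dee, 25, 33), (Beta, Alpha, Dee, 36, 33), (Beta, Alpha, Dee, 7, 33), (Beta, Alpha, Dee, 8, 33), (Beta, Beta, Xia, 17, 33), (Beta, Beta, Xia, 25, 33), (Beta, Beta, Xia, 36, 33), (Beta, Beta, Xia, 7, 33), (Beta, Beta, Xia, 8, 33)}
Apply σ_{aname ≠ Dee}; surviving tuples: {(Beta, Beta, Xia, 17, 33), (Beta, Beta, Xia, 25, 33), (Beta, Beta, Xia, 36, 33), (Beta, Beta, Xia, 7, 33), (Beta, Beta, Xia, 8, 33)}
Keep only column(s) role, aname, aid: {(Beta, Xia, 17), (Beta, Xia, 25), (Beta, Xia, 36), (Beta, Xia, 7), (Beta, Xia, 8)}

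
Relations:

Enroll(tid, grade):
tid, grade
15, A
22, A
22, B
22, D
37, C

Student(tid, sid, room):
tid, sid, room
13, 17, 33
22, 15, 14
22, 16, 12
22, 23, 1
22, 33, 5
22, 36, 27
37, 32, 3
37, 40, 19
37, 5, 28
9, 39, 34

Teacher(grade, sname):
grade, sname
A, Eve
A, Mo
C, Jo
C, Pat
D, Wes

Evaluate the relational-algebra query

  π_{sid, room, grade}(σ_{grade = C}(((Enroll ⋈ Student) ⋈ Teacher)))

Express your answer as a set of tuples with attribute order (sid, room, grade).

Enroll ⋈ Student (natural join on tid): {(22, A, 15, 14), (22, A, 16, 12), (22, A, 23, 1), (22, A, 33, 5), (22, A, 36, 27), (22, B, 15, 14), (22, B, 16, 12), (22, B, 23, 1), (22, B, 33, 5), (22, B, 36, 27), (22, D, 15, 14), (22, D, 16, 12), (22, D, 23, 1), (22, D, 33, 5), (22, D, 36, 27), (37, C, 32, 3), (37, C, 40, 19), (37, C, 5, 28)}
(Enroll ⋈ Student) ⋈ Teacher (natural join on grade): {(22, A, 15, 14, Eve), (22, A, 15, 14, Mo), (22, A, 16, 12, Eve), (22, A, 16, 12, Mo), (22, A, 23, 1, Eve), (22, A, 23, 1, Mo), (22, A, 33, 5, Eve), (22, A, 33, 5, Mo), (22, A, 36, 27, Eve), (22, A, 36, 27, Mo), (22, D, 15, 14, Wes), (22, D, 16, 12, Wes), (22, D, 23, 1, Wes), (22, D, 33, 5, Wes), (22, D, 36, 27, Wes), (37, C, 32, 3, Jo), (37, C, 32, 3, Pat), (37, C, 40, 19, Jo), (37, C, 40, 19, Pat), (37, C, 5, 28, Jo), (37, C, 5, 28, Pat)}
Apply σ_{grade = C}; surviving tuples: {(37, C, 32, 3, Jo), (37, C, 32, 3, Pat), (37, C, 40, 19, Jo), (37, C, 40, 19, Pat), (37, C, 5, 28, Jo), (37, C, 5, 28, Pat)}
Projecting to sid, room, grade (3 duplicate(s) eliminated): {(32, 3, C), (40, 19, C), (5, 28, C)}

{(32, 3, C), (40, 19, C), (5, 28, C)}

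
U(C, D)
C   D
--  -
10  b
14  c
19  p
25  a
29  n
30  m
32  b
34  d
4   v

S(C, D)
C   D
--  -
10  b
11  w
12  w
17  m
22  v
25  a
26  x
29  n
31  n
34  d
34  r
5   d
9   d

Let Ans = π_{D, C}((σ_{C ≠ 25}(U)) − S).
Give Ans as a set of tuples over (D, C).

{(b, 32), (c, 14), (m, 30), (p, 19), (v, 4)}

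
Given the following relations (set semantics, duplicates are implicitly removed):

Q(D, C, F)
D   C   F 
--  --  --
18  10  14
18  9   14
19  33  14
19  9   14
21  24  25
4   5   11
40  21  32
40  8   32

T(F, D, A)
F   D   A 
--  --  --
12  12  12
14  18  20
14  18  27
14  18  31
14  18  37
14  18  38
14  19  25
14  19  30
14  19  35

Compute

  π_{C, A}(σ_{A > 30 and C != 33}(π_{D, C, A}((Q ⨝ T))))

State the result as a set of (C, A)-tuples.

Q ⋈ T (natural join on D, F): {(18, 10, 14, 20), (18, 10, 14, 27), (18, 10, 14, 31), (18, 10, 14, 37), (18, 10, 14, 38), (18, 9, 14, 20), (18, 9, 14, 27), (18, 9, 14, 31), (18, 9, 14, 37), (18, 9, 14, 38), (19, 33, 14, 25), (19, 33, 14, 30), (19, 33, 14, 35), (19, 9, 14, 25), (19, 9, 14, 30), (19, 9, 14, 35)}
π[D, C, A]: project onto (D, C, A) → {(18, 10, 20), (18, 10, 27), (18, 10, 31), (18, 10, 37), (18, 10, 38), (18, 9, 20), (18, 9, 27), (18, 9, 31), (18, 9, 37), (18, 9, 38), (19, 33, 25), (19, 33, 30), (19, 33, 35), (19, 9, 25), (19, 9, 30), (19, 9, 35)}
Apply σ_{A > 30 and C != 33}; surviving tuples: {(18, 10, 31), (18, 10, 37), (18, 10, 38), (18, 9, 31), (18, 9, 37), (18, 9, 38), (19, 9, 35)}
π[C, A]: project onto (C, A) → {(10, 31), (10, 37), (10, 38), (9, 31), (9, 35), (9, 37), (9, 38)}

{(10, 31), (10, 37), (10, 38), (9, 31), (9, 35), (9, 37), (9, 38)}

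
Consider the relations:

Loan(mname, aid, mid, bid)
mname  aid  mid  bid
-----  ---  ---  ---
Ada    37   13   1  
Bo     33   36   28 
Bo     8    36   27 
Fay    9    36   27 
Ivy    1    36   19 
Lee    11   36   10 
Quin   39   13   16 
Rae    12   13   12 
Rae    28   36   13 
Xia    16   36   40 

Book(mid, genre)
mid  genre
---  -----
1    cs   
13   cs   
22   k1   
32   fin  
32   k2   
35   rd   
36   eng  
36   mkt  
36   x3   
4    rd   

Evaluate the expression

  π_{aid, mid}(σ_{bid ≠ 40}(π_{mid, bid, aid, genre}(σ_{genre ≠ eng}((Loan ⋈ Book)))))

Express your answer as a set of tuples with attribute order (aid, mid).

Natural join on mid: {(Ada, 37, 13, 1, cs), (Bo, 33, 36, 28, eng), (Bo, 33, 36, 28, mkt), (Bo, 33, 36, 28, x3), (Bo, 8, 36, 27, eng), (Bo, 8, 36, 27, mkt), (Bo, 8, 36, 27, x3), (Fay, 9, 36, 27, eng), (Fay, 9, 36, 27, mkt), (Fay, 9, 36, 27, x3), (Ivy, 1, 36, 19, eng), (Ivy, 1, 36, 19, mkt), (Ivy, 1, 36, 19, x3), (Lee, 11, 36, 10, eng), (Lee, 11, 36, 10, mkt), (Lee, 11, 36, 10, x3), (Quin, 39, 13, 16, cs), (Rae, 12, 13, 12, cs), (Rae, 28, 36, 13, eng), (Rae, 28, 36, 13, mkt), (Rae, 28, 36, 13, x3), (Xia, 16, 36, 40, eng), (Xia, 16, 36, 40, mkt), (Xia, 16, 36, 40, x3)}
Filtering on genre ≠ eng leaves {(Ada, 37, 13, 1, cs), (Bo, 33, 36, 28, mkt), (Bo, 33, 36, 28, x3), (Bo, 8, 36, 27, mkt), (Bo, 8, 36, 27, x3), (Fay, 9, 36, 27, mkt), (Fay, 9, 36, 27, x3), (Ivy, 1, 36, 19, mkt), (Ivy, 1, 36, 19, x3), (Lee, 11, 36, 10, mkt), (Lee, 11, 36, 10, x3), (Quin, 39, 13, 16, cs), (Rae, 12, 13, 12, cs), (Rae, 28, 36, 13, mkt), (Rae, 28, 36, 13, x3), (Xia, 16, 36, 40, mkt), (Xia, 16, 36, 40, x3)}.
π[mid, bid, aid, genre]: project onto (mid, bid, aid, genre) → {(13, 1, 37, cs), (13, 12, 12, cs), (13, 16, 39, cs), (36, 10, 11, mkt), (36, 10, 11, x3), (36, 13, 28, mkt), (36, 13, 28, x3), (36, 19, 1, mkt), (36, 19, 1, x3), (36, 27, 8, mkt), (36, 27, 8, x3), (36, 27, 9, mkt), (36, 27, 9, x3), (36, 28, 33, mkt), (36, 28, 33, x3), (36, 40, 16, mkt), (36, 40, 16, x3)}
Filtering on bid ≠ 40 leaves {(13, 1, 37, cs), (13, 12, 12, cs), (13, 16, 39, cs), (36, 10, 11, mkt), (36, 10, 11, x3), (36, 13, 28, mkt), (36, 13, 28, x3), (36, 19, 1, mkt), (36, 19, 1, x3), (36, 27, 8, mkt), (36, 27, 8, x3), (36, 27, 9, mkt), (36, 27, 9, x3), (36, 28, 33, mkt), (36, 28, 33, x3)}.
π[aid, mid]: project onto (aid, mid) (6 duplicate(s) eliminated) → {(1, 36), (11, 36), (12, 13), (28, 36), (33, 36), (37, 13), (39, 13), (8, 36), (9, 36)}

{(1, 36), (11, 36), (12, 13), (28, 36), (33, 36), (37, 13), (39, 13), (8, 36), (9, 36)}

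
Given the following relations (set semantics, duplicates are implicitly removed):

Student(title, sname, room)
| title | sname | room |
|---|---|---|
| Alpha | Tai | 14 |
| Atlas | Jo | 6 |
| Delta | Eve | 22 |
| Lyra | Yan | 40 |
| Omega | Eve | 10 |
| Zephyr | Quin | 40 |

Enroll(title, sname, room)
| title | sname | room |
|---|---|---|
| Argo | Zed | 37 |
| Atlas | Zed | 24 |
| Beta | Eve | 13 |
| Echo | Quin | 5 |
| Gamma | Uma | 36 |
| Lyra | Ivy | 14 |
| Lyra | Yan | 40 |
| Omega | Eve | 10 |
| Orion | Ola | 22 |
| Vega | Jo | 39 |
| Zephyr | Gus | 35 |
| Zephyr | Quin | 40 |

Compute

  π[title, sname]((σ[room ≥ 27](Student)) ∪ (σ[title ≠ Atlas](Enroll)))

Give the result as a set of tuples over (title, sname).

Filtering on room ≥ 27 leaves {(Lyra, Yan, 40), (Zephyr, Quin, 40)}.
Filtering on title ≠ Atlas leaves {(Argo, Zed, 37), (Beta, Eve, 13), (Echo, Quin, 5), (Gamma, Uma, 36), (Lyra, Ivy, 14), (Lyra, Yan, 40), (Omega, Eve, 10), (Orion, Ola, 22), (Vega, Jo, 39), (Zephyr, Gus, 35), (Zephyr, Quin, 40)}.
Taking the union: {(Argo, Zed, 37), (Beta, Eve, 13), (Echo, Quin, 5), (Gamma, Uma, 36), (Lyra, Ivy, 14), (Lyra, Yan, 40), (Omega, Eve, 10), (Orion, Ola, 22), (Vega, Jo, 39), (Zephyr, Gus, 35), (Zephyr, Quin, 40)}
Projecting to title, sname: {(Argo, Zed), (Beta, Eve), (Echo, Quin), (Gamma, Uma), (Lyra, Ivy), (Lyra, Yan), (Omega, Eve), (Orion, Ola), (Vega, Jo), (Zephyr, Gus), (Zephyr, Quin)}

{(Argo, Zed), (Beta, Eve), (Echo, Quin), (Gamma, Uma), (Lyra, Ivy), (Lyra, Yan), (Omega, Eve), (Orion, Ola), (Vega, Jo), (Zephyr, Gus), (Zephyr, Quin)}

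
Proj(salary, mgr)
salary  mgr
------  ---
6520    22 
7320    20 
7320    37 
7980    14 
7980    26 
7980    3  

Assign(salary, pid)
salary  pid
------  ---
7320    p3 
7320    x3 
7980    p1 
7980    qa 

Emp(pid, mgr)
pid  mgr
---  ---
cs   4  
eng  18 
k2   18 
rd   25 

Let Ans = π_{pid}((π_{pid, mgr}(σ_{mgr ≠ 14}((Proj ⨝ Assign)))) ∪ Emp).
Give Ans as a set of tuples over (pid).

Natural join on salary: {(7320, 20, p3), (7320, 20, x3), (7320, 37, p3), (7320, 37, x3), (7980, 14, p1), (7980, 14, qa), (7980, 26, p1), (7980, 26, qa), (7980, 3, p1), (7980, 3, qa)}
σ[mgr ≠ 14]: keep tuples satisfying mgr ≠ 14 → {(7320, 20, p3), (7320, 20, x3), (7320, 37, p3), (7320, 37, x3), (7980, 26, p1), (7980, 26, qa), (7980, 3, p1), (7980, 3, qa)}
Keep only column(s) pid, mgr: {(p1, 26), (p1, 3), (p3, 20), (p3, 37), (qa, 26), (qa, 3), (x3, 20), (x3, 37)}
Union: {(p1, 26), (p1, 3), (p3, 20), (p3, 37), (qa, 26), (qa, 3), (x3, 20), (x3, 37)} with {(cs, 4), (eng, 18), (k2, 18), (rd, 25)} → {(cs, 4), (eng, 18), (k2, 18), (p1, 26), (p1, 3), (p3, 20), (p3, 37), (qa, 26), (qa, 3), (rd, 25), (x3, 20), (x3, 37)}
Keep only column(s) pid (4 duplicate(s) eliminated): {cs, eng, k2, p1, p3, qa, rd, x3}

{cs, eng, k2, p1, p3, qa, rd, x3}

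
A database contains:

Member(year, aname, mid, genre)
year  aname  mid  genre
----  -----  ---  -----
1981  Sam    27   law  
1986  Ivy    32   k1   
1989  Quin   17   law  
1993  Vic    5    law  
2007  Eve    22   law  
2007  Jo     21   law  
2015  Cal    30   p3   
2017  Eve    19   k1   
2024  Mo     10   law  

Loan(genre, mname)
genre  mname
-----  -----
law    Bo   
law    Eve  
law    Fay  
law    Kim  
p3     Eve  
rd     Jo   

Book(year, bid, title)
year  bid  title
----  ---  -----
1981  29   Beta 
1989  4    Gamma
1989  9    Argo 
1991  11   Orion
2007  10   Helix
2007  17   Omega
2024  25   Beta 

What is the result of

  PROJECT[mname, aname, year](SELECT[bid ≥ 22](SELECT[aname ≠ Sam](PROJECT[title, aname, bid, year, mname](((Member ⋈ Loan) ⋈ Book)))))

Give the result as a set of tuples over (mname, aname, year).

Member ⋈ Loan (natural join on genre): {(1981, Sam, 27, law, Bo), (1981, Sam, 27, law, Eve), (1981, Sam, 27, law, Fay), (1981, Sam, 27, law, Kim), (1989, Quin, 17, law, Bo), (1989, Quin, 17, law, Eve), (1989, Quin, 17, law, Fay), (1989, Quin, 17, law, Kim), (1993, Vic, 5, law, Bo), (1993, Vic, 5, law, Eve), (1993, Vic, 5, law, Fay), (1993, Vic, 5, law, Kim), (2007, Eve, 22, law, Bo), (2007, Eve, 22, law, Eve), (2007, Eve, 22, law, Fay), (2007, Eve, 22, law, Kim), (2007, Jo, 21, law, Bo), (2007, Jo, 21, law, Eve), (2007, Jo, 21, law, Fay), (2007, Jo, 21, law, Kim), (2015, Cal, 30, p3, Eve), (2024, Mo, 10, law, Bo), (2024, Mo, 10, law, Eve), (2024, Mo, 10, law, Fay), (2024, Mo, 10, law, Kim)}
(Member ⋈ Loan) ⋈ Book (natural join on year): {(1981, Sam, 27, law, Bo, 29, Beta), (1981, Sam, 27, law, Eve, 29, Beta), (1981, Sam, 27, law, Fay, 29, Beta), (1981, Sam, 27, law, Kim, 29, Beta), (1989, Quin, 17, law, Bo, 4, Gamma), (1989, Quin, 17, law, Bo, 9, Argo), (1989, Quin, 17, law, Eve, 4, Gamma), (1989, Quin, 17, law, Eve, 9, Argo), (1989, Quin, 17, law, Fay, 4, Gamma), (1989, Quin, 17, law, Fay, 9, Argo), (1989, Quin, 17, law, Kim, 4, Gamma), (1989, Quin, 17, law, Kim, 9, Argo), (2007, Eve, 22, law, Bo, 10, Helix), (2007, Eve, 22, law, Bo, 17, Omega), (2007, Eve, 22, law, Eve, 10, Helix), (2007, Eve, 22, law, Eve, 17, Omega), (2007, Eve, 22, law, Fay, 10, Helix), (2007, Eve, 22, law, Fay, 17, Omega), (2007, Eve, 22, law, Kim, 10, Helix), (2007, Eve, 22, law, Kim, 17, Omega), (2007, Jo, 21, law, Bo, 10, Helix), (2007, Jo, 21, law, Bo, 17, Omega), (2007, Jo, 21, law, Eve, 10, Helix), (2007, Jo, 21, law, Eve, 17, Omega), (2007, Jo, 21, law, Fay, 10, Helix), (2007, Jo, 21, law, Fay, 17, Omega), (2007, Jo, 21, law, Kim, 10, Helix), (2007, Jo, 21, law, Kim, 17, Omega), (2024, Mo, 10, law, Bo, 25, Beta), (2024, Mo, 10, law, Eve, 25, Beta), (2024, Mo, 10, law, Fay, 25, Beta), (2024, Mo, 10, law, Kim, 25, Beta)}
Projecting to title, aname, bid, year, mname: {(Argo, Quin, 9, 1989, Bo), (Argo, Quin, 9, 1989, Eve), (Argo, Quin, 9, 1989, Fay), (Argo, Quin, 9, 1989, Kim), (Beta, Mo, 25, 2024, Bo), (Beta, Mo, 25, 2024, Eve), (Beta, Mo, 25, 2024, Fay), (Beta, Mo, 25, 2024, Kim), (Beta, Sam, 29, 1981, Bo), (Beta, Sam, 29, 1981, Eve), (Beta, Sam, 29, 1981, Fay), (Beta, Sam, 29, 1981, Kim), (Gamma, Quin, 4, 1989, Bo), (Gamma, Quin, 4, 1989, Eve), (Gamma, Quin, 4, 1989, Fay), (Gamma, Quin, 4, 1989, Kim), (Helix, Eve, 10, 2007, Bo), (Helix, Eve, 10, 2007, Eve), (Helix, Eve, 10, 2007, Fay), (Helix, Eve, 10, 2007, Kim), (Helix, Jo, 10, 2007, Bo), (Helix, Jo, 10, 2007, Eve), (Helix, Jo, 10, 2007, Fay), (Helix, Jo, 10, 2007, Kim), (Omega, Eve, 17, 2007, Bo), (Omega, Eve, 17, 2007, Eve), (Omega, Eve, 17, 2007, Fay), (Omega, Eve, 17, 2007, Kim), (Omega, Jo, 17, 2007, Bo), (Omega, Jo, 17, 2007, Eve), (Omega, Jo, 17, 2007, Fay), (Omega, Jo, 17, 2007, Kim)}
Apply σ_{aname ≠ Sam}; surviving tuples: {(Argo, Quin, 9, 1989, Bo), (Argo, Quin, 9, 1989, Eve), (Argo, Quin, 9, 1989, Fay), (Argo, Quin, 9, 1989, Kim), (Beta, Mo, 25, 2024, Bo), (Beta, Mo, 25, 2024, Eve), (Beta, Mo, 25, 2024, Fay), (Beta, Mo, 25, 2024, Kim), (Gamma, Quin, 4, 1989, Bo), (Gamma, Quin, 4, 1989, Eve), (Gamma, Quin, 4, 1989, Fay), (Gamma, Quin, 4, 1989, Kim), (Helix, Eve, 10, 2007, Bo), (Helix, Eve, 10, 2007, Eve), (Helix, Eve, 10, 2007, Fay), (Helix, Eve, 10, 2007, Kim), (Helix, Jo, 10, 2007, Bo), (Helix, Jo, 10, 2007, Eve), (Helix, Jo, 10, 2007, Fay), (Helix, Jo, 10, 2007, Kim), (Omega, Eve, 17, 2007, Bo), (Omega, Eve, 17, 2007, Eve), (Omega, Eve, 17, 2007, Fay), (Omega, Eve, 17, 2007, Kim), (Omega, Jo, 17, 2007, Bo), (Omega, Jo, 17, 2007, Eve), (Omega, Jo, 17, 2007, Fay), (Omega, Jo, 17, 2007, Kim)}
Apply σ_{bid ≥ 22}; surviving tuples: {(Beta, Mo, 25, 2024, Bo), (Beta, Mo, 25, 2024, Eve), (Beta, Mo, 25, 2024, Fay), (Beta, Mo, 25, 2024, Kim)}
Projecting to mname, aname, year: {(Bo, Mo, 2024), (Eve, Mo, 2024), (Fay, Mo, 2024), (Kim, Mo, 2024)}

{(Bo, Mo, 2024), (Eve, Mo, 2024), (Fay, Mo, 2024), (Kim, Mo, 2024)}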